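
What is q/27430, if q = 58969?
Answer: 58969/27430 ≈ 2.1498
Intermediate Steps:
q/27430 = 58969/27430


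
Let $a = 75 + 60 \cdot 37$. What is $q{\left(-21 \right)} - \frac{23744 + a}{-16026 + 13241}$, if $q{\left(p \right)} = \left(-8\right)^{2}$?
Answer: $\frac{204279}{2785} \approx 73.35$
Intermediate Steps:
$q{\left(p \right)} = 64$
$a = 2295$ ($a = 75 + 2220 = 2295$)
$q{\left(-21 \right)} - \frac{23744 + a}{-16026 + 13241} = 64 - \frac{23744 + 2295}{-16026 + 13241} = 64 - \frac{26039}{-2785} = 64 - 26039 \left(- \frac{1}{2785}\right) = 64 - - \frac{26039}{2785} = 64 + \frac{26039}{2785} = \frac{204279}{2785}$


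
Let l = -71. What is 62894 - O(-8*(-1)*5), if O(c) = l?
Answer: 62965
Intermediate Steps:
O(c) = -71
62894 - O(-8*(-1)*5) = 62894 - 1*(-71) = 62894 + 71 = 62965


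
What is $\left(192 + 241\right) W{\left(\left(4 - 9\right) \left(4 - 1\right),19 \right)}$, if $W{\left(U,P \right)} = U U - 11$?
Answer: $92662$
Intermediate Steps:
$W{\left(U,P \right)} = -11 + U^{2}$ ($W{\left(U,P \right)} = U^{2} - 11 = -11 + U^{2}$)
$\left(192 + 241\right) W{\left(\left(4 - 9\right) \left(4 - 1\right),19 \right)} = \left(192 + 241\right) \left(-11 + \left(\left(4 - 9\right) \left(4 - 1\right)\right)^{2}\right) = 433 \left(-11 + \left(\left(-5\right) 3\right)^{2}\right) = 433 \left(-11 + \left(-15\right)^{2}\right) = 433 \left(-11 + 225\right) = 433 \cdot 214 = 92662$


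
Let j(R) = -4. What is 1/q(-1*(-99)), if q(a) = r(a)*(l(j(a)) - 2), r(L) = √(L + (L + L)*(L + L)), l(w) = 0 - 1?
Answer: -√4367/39303 ≈ -0.0016814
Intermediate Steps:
l(w) = -1
r(L) = √(L + 4*L²) (r(L) = √(L + (2*L)*(2*L)) = √(L + 4*L²))
q(a) = -3*√(a*(1 + 4*a)) (q(a) = √(a*(1 + 4*a))*(-1 - 2) = √(a*(1 + 4*a))*(-3) = -3*√(a*(1 + 4*a)))
1/q(-1*(-99)) = 1/(-3*√99*√(1 + 4*(-1*(-99)))) = 1/(-3*3*√11*√(1 + 4*99)) = 1/(-3*3*√11*√(1 + 396)) = 1/(-3*3*√4367) = 1/(-9*√4367) = -√4367/39303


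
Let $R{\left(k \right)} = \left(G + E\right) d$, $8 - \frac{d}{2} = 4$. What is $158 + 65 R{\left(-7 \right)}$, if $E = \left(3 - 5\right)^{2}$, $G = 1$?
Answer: $2758$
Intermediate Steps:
$d = 8$ ($d = 16 - 8 = 8$)
$E = 4$ ($E = \left(-2\right)^{2} = 4$)
$R{\left(k \right)} = 40$ ($R{\left(k \right)} = \left(1 + 4\right) 8 = 5 \cdot 8 = 40$)
$158 + 65 R{\left(-7 \right)} = 158 + 65 \cdot 40 = 158 + 2600 = 2758$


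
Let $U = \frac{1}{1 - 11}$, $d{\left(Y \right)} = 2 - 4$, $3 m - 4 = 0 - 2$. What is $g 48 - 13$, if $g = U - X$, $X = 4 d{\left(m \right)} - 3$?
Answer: $\frac{2551}{5} \approx 510.2$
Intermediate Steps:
$m = \frac{2}{3}$ ($m = \frac{4}{3} + \frac{0 - 2}{3} = \frac{4}{3} + \frac{1}{3} \left(-2\right) = \frac{4}{3} - \frac{2}{3} = \frac{2}{3} \approx 0.66667$)
$d{\left(Y \right)} = -2$ ($d{\left(Y \right)} = 2 - 4 = -2$)
$X = -11$ ($X = 4 \left(-2\right) - 3 = -8 - 3 = -11$)
$U = - \frac{1}{10}$ ($U = \frac{1}{-10} = - \frac{1}{10} \approx -0.1$)
$g = \frac{109}{10}$ ($g = - \frac{1}{10} - -11 = - \frac{1}{10} + 11 = \frac{109}{10} \approx 10.9$)
$g 48 - 13 = \frac{109}{10} \cdot 48 - 13 = \frac{2616}{5} - 13 = \frac{2551}{5}$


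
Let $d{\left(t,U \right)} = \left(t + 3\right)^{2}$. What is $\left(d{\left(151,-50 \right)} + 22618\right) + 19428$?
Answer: $65762$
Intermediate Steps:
$d{\left(t,U \right)} = \left(3 + t\right)^{2}$
$\left(d{\left(151,-50 \right)} + 22618\right) + 19428 = \left(\left(3 + 151\right)^{2} + 22618\right) + 19428 = \left(154^{2} + 22618\right) + 19428 = \left(23716 + 22618\right) + 19428 = 46334 + 19428 = 65762$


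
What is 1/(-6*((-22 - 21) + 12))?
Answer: 1/186 ≈ 0.0053763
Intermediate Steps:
1/(-6*((-22 - 21) + 12)) = 1/(-6*(-43 + 12)) = 1/(-6*(-31)) = 1/186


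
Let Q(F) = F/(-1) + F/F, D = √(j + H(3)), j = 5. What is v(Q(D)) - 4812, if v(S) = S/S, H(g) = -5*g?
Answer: -4811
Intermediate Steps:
D = I*√10 (D = √(5 - 5*3) = √(5 - 15) = √(-10) = I*√10 ≈ 3.1623*I)
Q(F) = 1 - F (Q(F) = F*(-1) + 1 = -F + 1 = 1 - F)
v(S) = 1
v(Q(D)) - 4812 = 1 - 4812 = -4811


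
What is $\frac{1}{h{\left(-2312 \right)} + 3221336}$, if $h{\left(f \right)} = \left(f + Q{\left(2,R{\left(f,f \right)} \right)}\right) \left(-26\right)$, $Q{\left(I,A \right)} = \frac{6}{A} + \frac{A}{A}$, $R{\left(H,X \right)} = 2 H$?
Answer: $\frac{1156}{3793323871} \approx 3.0475 \cdot 10^{-7}$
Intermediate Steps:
$Q{\left(I,A \right)} = 1 + \frac{6}{A}$ ($Q{\left(I,A \right)} = \frac{6}{A} + 1 = 1 + \frac{6}{A}$)
$h{\left(f \right)} = - 26 f - \frac{13 \left(6 + 2 f\right)}{f}$ ($h{\left(f \right)} = \left(f + \frac{6 + 2 f}{2 f}\right) \left(-26\right) = - 26 f - \frac{13 \left(6 + 2 f\right)}{f}$)
$\frac{1}{h{\left(-2312 \right)} + 3221336} = \frac{1}{\left(-26 - \frac{78}{-2312} - -60112\right) + 3221336} = \frac{1}{\left(-26 - - \frac{39}{1156} + 60112\right) + 3221336} = \frac{1}{\left(-26 + \frac{39}{1156} + 60112\right) + 3221336} = \frac{1}{\frac{69459455}{1156} + 3221336} = \frac{1}{\frac{3793323871}{1156}} = \frac{1156}{3793323871}$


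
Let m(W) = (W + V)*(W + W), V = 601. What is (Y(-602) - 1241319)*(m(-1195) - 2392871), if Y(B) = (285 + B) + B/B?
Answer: 1208372839985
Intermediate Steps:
m(W) = 2*W*(601 + W) (m(W) = (W + 601)*(W + W) = (601 + W)*(2*W) = 2*W*(601 + W))
Y(B) = 286 + B (Y(B) = (285 + B) + 1 = 286 + B)
(Y(-602) - 1241319)*(m(-1195) - 2392871) = ((286 - 602) - 1241319)*(2*(-1195)*(601 - 1195) - 2392871) = (-316 - 1241319)*(2*(-1195)*(-594) - 2392871) = -1241635*(1419660 - 2392871) = -1241635*(-973211) = 1208372839985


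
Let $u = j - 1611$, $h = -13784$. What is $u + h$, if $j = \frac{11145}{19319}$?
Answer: $- \frac{297404860}{19319} \approx -15394.0$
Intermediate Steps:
$j = \frac{11145}{19319}$ ($j = 11145 \cdot \frac{1}{19319} = \frac{11145}{19319} \approx 0.57689$)
$u = - \frac{31111764}{19319}$ ($u = \frac{11145}{19319} - 1611 = - \frac{31111764}{19319} \approx -1610.4$)
$u + h = - \frac{31111764}{19319} - 13784 = - \frac{297404860}{19319}$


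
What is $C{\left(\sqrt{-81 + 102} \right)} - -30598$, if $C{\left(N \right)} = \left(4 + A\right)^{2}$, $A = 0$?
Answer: $30614$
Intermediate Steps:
$C{\left(N \right)} = 16$ ($C{\left(N \right)} = \left(4 + 0\right)^{2} = 4^{2} = 16$)
$C{\left(\sqrt{-81 + 102} \right)} - -30598 = 16 - -30598 = 16 + 30598 = 30614$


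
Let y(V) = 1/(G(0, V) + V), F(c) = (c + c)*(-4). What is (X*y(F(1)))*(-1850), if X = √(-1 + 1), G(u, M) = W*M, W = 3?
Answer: 0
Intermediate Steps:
G(u, M) = 3*M
X = 0 (X = √0 = 0)
F(c) = -8*c (F(c) = (2*c)*(-4) = -8*c)
y(V) = 1/(4*V) (y(V) = 1/(3*V + V) = 1/(4*V))
(X*y(F(1)))*(-1850) = (0*(1/(4*((-8*1)))))*(-1850) = (0*((¼)/(-8)))*(-1850) = (0*((¼)*(-⅛)))*(-1850) = (0*(-1/32))*(-1850) = 0*(-1850) = 0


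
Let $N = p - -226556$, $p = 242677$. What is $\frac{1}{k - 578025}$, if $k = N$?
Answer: $- \frac{1}{108792} \approx -9.1918 \cdot 10^{-6}$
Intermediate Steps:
$N = 469233$ ($N = 242677 - -226556 = 242677 + 226556 = 469233$)
$k = 469233$
$\frac{1}{k - 578025} = \frac{1}{469233 - 578025} = \frac{1}{-108792} = - \frac{1}{108792}$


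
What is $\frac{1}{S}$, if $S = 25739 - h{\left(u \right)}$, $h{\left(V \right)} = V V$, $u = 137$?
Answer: $\frac{1}{6970} \approx 0.00014347$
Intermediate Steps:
$h{\left(V \right)} = V^{2}$
$S = 6970$ ($S = 25739 - 137^{2} = 25739 - 18769 = 6970$)
$\frac{1}{S} = \frac{1}{6970}$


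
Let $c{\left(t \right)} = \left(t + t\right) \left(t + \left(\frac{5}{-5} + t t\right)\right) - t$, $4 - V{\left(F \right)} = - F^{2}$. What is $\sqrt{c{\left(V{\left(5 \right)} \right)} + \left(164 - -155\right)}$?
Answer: $2 \sqrt{12673} \approx 225.15$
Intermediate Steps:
$V{\left(F \right)} = 4 + F^{2}$ ($V{\left(F \right)} = 4 - - F^{2} = 4 + F^{2}$)
$c{\left(t \right)} = - t + 2 t \left(-1 + t + t^{2}\right)$ ($c{\left(t \right)} = 2 t \left(t + \left(5 \left(- \frac{1}{5}\right) + t^{2}\right)\right) - t = 2 t \left(t + \left(-1 + t^{2}\right)\right) - t = 2 t \left(-1 + t + t^{2}\right) - t = - t + 2 t \left(-1 + t + t^{2}\right)$)
$\sqrt{c{\left(V{\left(5 \right)} \right)} + \left(164 - -155\right)} = \sqrt{\left(4 + 5^{2}\right) \left(-3 + 2 \left(4 + 5^{2}\right) + 2 \left(4 + 5^{2}\right)^{2}\right) + \left(164 - -155\right)} = \sqrt{\left(4 + 25\right) \left(-3 + 2 \left(4 + 25\right) + 2 \left(4 + 25\right)^{2}\right) + \left(164 + 155\right)} = \sqrt{29 \left(-3 + 2 \cdot 29 + 2 \cdot 29^{2}\right) + 319} = \sqrt{29 \left(-3 + 58 + 2 \cdot 841\right) + 319} = \sqrt{29 \left(-3 + 58 + 1682\right) + 319} = \sqrt{29 \cdot 1737 + 319} = \sqrt{50373 + 319} = \sqrt{50692} = 2 \sqrt{12673}$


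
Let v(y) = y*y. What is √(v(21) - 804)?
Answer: 11*I*√3 ≈ 19.053*I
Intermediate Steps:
v(y) = y²
√(v(21) - 804) = √(21² - 804) = √(441 - 804) = √(-363) = 11*I*√3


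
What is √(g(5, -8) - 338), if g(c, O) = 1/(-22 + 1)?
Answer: I*√149079/21 ≈ 18.386*I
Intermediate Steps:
g(c, O) = -1/21 (g(c, O) = 1/(-21) = -1/21)
√(g(5, -8) - 338) = √(-1/21 - 338) = √(-7099/21) = I*√149079/21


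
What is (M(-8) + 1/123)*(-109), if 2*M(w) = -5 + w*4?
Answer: 495841/246 ≈ 2015.6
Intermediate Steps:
M(w) = -5/2 + 2*w (M(w) = (-5 + w*4)/2 = (-5 + 4*w)/2 = -5/2 + 2*w)
(M(-8) + 1/123)*(-109) = ((-5/2 + 2*(-8)) + 1/123)*(-109) = ((-5/2 - 16) + 1/123)*(-109) = (-37/2 + 1/123)*(-109) = -4549/246*(-109) = 495841/246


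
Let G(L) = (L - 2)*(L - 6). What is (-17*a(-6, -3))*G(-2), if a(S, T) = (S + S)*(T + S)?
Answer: -58752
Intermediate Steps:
a(S, T) = 2*S*(S + T) (a(S, T) = (2*S)*(S + T) = 2*S*(S + T))
G(L) = (-6 + L)*(-2 + L) (G(L) = (-2 + L)*(-6 + L) = (-6 + L)*(-2 + L))
(-17*a(-6, -3))*G(-2) = (-34*(-6)*(-6 - 3))*(12 + (-2)² - 8*(-2)) = (-34*(-6)*(-9))*(12 + 4 + 16) = -17*108*32 = -1836*32 = -58752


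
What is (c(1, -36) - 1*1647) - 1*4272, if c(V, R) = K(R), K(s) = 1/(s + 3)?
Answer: -195328/33 ≈ -5919.0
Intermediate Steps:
K(s) = 1/(3 + s)
c(V, R) = 1/(3 + R)
(c(1, -36) - 1*1647) - 1*4272 = (1/(3 - 36) - 1*1647) - 1*4272 = (1/(-33) - 1647) - 4272 = (-1/33 - 1647) - 4272 = -54352/33 - 4272 = -195328/33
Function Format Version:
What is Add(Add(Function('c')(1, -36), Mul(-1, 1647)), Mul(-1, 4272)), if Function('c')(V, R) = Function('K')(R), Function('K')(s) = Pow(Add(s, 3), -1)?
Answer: Rational(-195328, 33) ≈ -5919.0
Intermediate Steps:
Function('K')(s) = Pow(Add(3, s), -1)
Function('c')(V, R) = Pow(Add(3, R), -1)
Add(Add(Function('c')(1, -36), Mul(-1, 1647)), Mul(-1, 4272)) = Add(Add(Pow(Add(3, -36), -1), Mul(-1, 1647)), Mul(-1, 4272)) = Add(Add(Pow(-33, -1), -1647), -4272) = Add(Add(Rational(-1, 33), -1647), -4272) = Add(Rational(-54352, 33), -4272) = Rational(-195328, 33)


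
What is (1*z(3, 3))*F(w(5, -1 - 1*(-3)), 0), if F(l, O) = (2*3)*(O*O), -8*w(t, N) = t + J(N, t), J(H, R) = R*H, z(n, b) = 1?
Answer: 0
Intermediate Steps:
J(H, R) = H*R
w(t, N) = -t/8 - N*t/8 (w(t, N) = -(t + N*t)/8 = -t/8 - N*t/8)
F(l, O) = 6*O²
(1*z(3, 3))*F(w(5, -1 - 1*(-3)), 0) = (1*1)*(6*0²) = 1*(6*0) = 1*0 = 0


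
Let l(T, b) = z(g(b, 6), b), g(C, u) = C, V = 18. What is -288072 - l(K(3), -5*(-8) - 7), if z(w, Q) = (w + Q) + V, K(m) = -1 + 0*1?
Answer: -288156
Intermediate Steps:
K(m) = -1 (K(m) = -1 + 0 = -1)
z(w, Q) = 18 + Q + w (z(w, Q) = (w + Q) + 18 = (Q + w) + 18 = 18 + Q + w)
l(T, b) = 18 + 2*b (l(T, b) = 18 + b + b = 18 + 2*b)
-288072 - l(K(3), -5*(-8) - 7) = -288072 - (18 + 2*(-5*(-8) - 7)) = -288072 - (18 + 2*(40 - 7)) = -288072 - (18 + 2*33) = -288072 - (18 + 66) = -288072 - 1*84 = -288072 - 84 = -288156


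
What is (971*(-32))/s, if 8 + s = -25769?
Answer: 31072/25777 ≈ 1.2054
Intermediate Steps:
s = -25777 (s = -8 - 25769 = -25777)
(971*(-32))/s = (971*(-32))/(-25777) = -31072*(-1/25777) = 31072/25777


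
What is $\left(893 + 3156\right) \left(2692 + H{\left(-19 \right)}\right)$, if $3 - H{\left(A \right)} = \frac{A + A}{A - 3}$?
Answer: $\frac{119955674}{11} \approx 1.0905 \cdot 10^{7}$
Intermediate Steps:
$H{\left(A \right)} = 3 - \frac{2 A}{-3 + A}$ ($H{\left(A \right)} = 3 - \frac{A + A}{A - 3} = 3 - \frac{2 A}{-3 + A}$)
$\left(893 + 3156\right) \left(2692 + H{\left(-19 \right)}\right) = \left(893 + 3156\right) \left(2692 + \frac{-9 - 19}{-3 - 19}\right) = 4049 \left(2692 + \frac{1}{-22} \left(-28\right)\right) = 4049 \left(2692 - - \frac{14}{11}\right) = 4049 \left(2692 + \frac{14}{11}\right) = 4049 \cdot \frac{29626}{11} = \frac{119955674}{11}$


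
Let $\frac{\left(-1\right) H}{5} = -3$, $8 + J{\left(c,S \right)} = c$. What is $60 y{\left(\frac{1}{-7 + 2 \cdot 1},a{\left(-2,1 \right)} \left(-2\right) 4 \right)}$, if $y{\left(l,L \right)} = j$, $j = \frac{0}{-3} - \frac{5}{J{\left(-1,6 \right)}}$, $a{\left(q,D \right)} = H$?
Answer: $\frac{100}{3} \approx 33.333$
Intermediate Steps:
$J{\left(c,S \right)} = -8 + c$
$H = 15$ ($H = \left(-5\right) \left(-3\right) = 15$)
$a{\left(q,D \right)} = 15$
$j = \frac{5}{9}$ ($j = \frac{0}{-3} - \frac{5}{-8 - 1} = 0 \left(- \frac{1}{3}\right) - \frac{5}{-9} = 0 - - \frac{5}{9} = 0 + \frac{5}{9} = \frac{5}{9} \approx 0.55556$)
$y{\left(l,L \right)} = \frac{5}{9}$
$60 y{\left(\frac{1}{-7 + 2 \cdot 1},a{\left(-2,1 \right)} \left(-2\right) 4 \right)} = 60 \cdot \frac{5}{9} = \frac{100}{3}$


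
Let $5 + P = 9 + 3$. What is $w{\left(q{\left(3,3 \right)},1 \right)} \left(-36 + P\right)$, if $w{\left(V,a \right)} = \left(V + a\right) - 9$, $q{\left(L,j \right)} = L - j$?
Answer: $232$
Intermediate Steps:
$P = 7$ ($P = -5 + \left(9 + 3\right) = -5 + 12 = 7$)
$w{\left(V,a \right)} = -9 + V + a$
$w{\left(q{\left(3,3 \right)},1 \right)} \left(-36 + P\right) = \left(-9 + \left(3 - 3\right) + 1\right) \left(-36 + 7\right) = \left(-9 + \left(3 - 3\right) + 1\right) \left(-29\right) = \left(-9 + 0 + 1\right) \left(-29\right) = \left(-8\right) \left(-29\right) = 232$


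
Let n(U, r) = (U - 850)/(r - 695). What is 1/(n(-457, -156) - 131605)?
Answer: -851/111994548 ≈ -7.5986e-6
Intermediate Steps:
n(U, r) = (-850 + U)/(-695 + r)
1/(n(-457, -156) - 131605) = 1/((-850 - 457)/(-695 - 156) - 131605) = 1/(-1307/(-851) - 131605) = 1/(-1/851*(-1307) - 131605) = 1/(1307/851 - 131605) = 1/(-111994548/851) = -851/111994548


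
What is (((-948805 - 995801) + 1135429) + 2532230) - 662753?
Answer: 1060300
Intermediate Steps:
(((-948805 - 995801) + 1135429) + 2532230) - 662753 = ((-1944606 + 1135429) + 2532230) - 662753 = (-809177 + 2532230) - 662753 = 1723053 - 662753 = 1060300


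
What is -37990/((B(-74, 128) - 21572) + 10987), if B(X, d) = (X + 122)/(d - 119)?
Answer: 113970/31739 ≈ 3.5909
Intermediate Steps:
B(X, d) = (122 + X)/(-119 + d)
-37990/((B(-74, 128) - 21572) + 10987) = -37990/(((122 - 74)/(-119 + 128) - 21572) + 10987) = -37990/((48/9 - 21572) + 10987) = -37990/(((⅑)*48 - 21572) + 10987) = -37990/((16/3 - 21572) + 10987) = -37990/(-64700/3 + 10987) = -37990/(-31739/3) = -37990*(-3/31739) = 113970/31739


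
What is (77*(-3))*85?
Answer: -19635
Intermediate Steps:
(77*(-3))*85 = -231*85 = -19635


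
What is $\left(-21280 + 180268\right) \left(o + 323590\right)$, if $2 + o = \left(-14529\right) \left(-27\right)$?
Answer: $113814898548$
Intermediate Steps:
$o = 392281$ ($o = -2 - -392283 = -2 + 392283 = 392281$)
$\left(-21280 + 180268\right) \left(o + 323590\right) = \left(-21280 + 180268\right) \left(392281 + 323590\right) = 158988 \cdot 715871 = 113814898548$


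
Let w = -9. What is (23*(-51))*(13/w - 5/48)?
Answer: 87193/48 ≈ 1816.5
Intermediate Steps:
(23*(-51))*(13/w - 5/48) = (23*(-51))*(13/(-9) - 5/48) = -1173*(13*(-⅑) - 5*1/48) = -1173*(-13/9 - 5/48) = -1173*(-223/144) = 87193/48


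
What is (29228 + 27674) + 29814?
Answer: 86716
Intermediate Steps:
(29228 + 27674) + 29814 = 56902 + 29814 = 86716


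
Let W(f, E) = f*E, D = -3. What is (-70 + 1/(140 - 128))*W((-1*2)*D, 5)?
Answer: -4195/2 ≈ -2097.5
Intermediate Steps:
W(f, E) = E*f
(-70 + 1/(140 - 128))*W((-1*2)*D, 5) = (-70 + 1/(140 - 128))*(5*(-1*2*(-3))) = (-70 + 1/12)*(5*(-2*(-3))) = (-70 + 1/12)*(5*6) = -839/12*30 = -4195/2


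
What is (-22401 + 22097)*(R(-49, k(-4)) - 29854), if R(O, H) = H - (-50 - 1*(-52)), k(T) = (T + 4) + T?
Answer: 9077440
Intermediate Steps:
k(T) = 4 + 2*T (k(T) = (4 + T) + T = 4 + 2*T)
R(O, H) = -2 + H (R(O, H) = H - (-50 + 52) = H - 1*2 = H - 2 = -2 + H)
(-22401 + 22097)*(R(-49, k(-4)) - 29854) = (-22401 + 22097)*((-2 + (4 + 2*(-4))) - 29854) = -304*((-2 + (4 - 8)) - 29854) = -304*((-2 - 4) - 29854) = -304*(-6 - 29854) = -304*(-29860) = 9077440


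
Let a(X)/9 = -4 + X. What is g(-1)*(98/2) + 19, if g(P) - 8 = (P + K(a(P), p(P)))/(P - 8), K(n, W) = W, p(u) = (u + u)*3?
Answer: 4042/9 ≈ 449.11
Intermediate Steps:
a(X) = -36 + 9*X (a(X) = 9*(-4 + X) = -36 + 9*X)
p(u) = 6*u (p(u) = (2*u)*3 = 6*u)
g(P) = 8 + 7*P/(-8 + P) (g(P) = 8 + (P + 6*P)/(P - 8) = 8 + (7*P)/(-8 + P) = 8 + 7*P/(-8 + P))
g(-1)*(98/2) + 19 = ((-64 + 15*(-1))/(-8 - 1))*(98/2) + 19 = ((-64 - 15)/(-9))*(98*(½)) + 19 = -⅑*(-79)*49 + 19 = (79/9)*49 + 19 = 3871/9 + 19 = 4042/9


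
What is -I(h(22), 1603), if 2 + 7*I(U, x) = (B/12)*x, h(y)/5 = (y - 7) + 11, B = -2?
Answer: 1615/42 ≈ 38.452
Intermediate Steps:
h(y) = 20 + 5*y (h(y) = 5*((y - 7) + 11) = 5*((-7 + y) + 11) = 5*(4 + y) = 20 + 5*y)
I(U, x) = -2/7 - x/42 (I(U, x) = -2/7 + ((-2/12)*x)/7 = -2/7 + ((-2*1/12)*x)/7 = -2/7 + (-x/6)/7 = -2/7 - x/42)
-I(h(22), 1603) = -(-2/7 - 1/42*1603) = -(-2/7 - 229/6) = -1*(-1615/42) = 1615/42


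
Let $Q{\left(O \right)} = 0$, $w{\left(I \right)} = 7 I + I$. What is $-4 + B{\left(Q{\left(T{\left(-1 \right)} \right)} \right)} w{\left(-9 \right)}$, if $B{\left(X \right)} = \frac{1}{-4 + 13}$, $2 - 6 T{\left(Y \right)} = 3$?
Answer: $-12$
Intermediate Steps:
$w{\left(I \right)} = 8 I$
$T{\left(Y \right)} = - \frac{1}{6}$ ($T{\left(Y \right)} = \frac{1}{3} - \frac{1}{2} = - \frac{1}{6}$)
$B{\left(X \right)} = \frac{1}{9}$
$-4 + B{\left(Q{\left(T{\left(-1 \right)} \right)} \right)} w{\left(-9 \right)} = -4 + \frac{8 \left(-9\right)}{9} = -4 + \frac{1}{9} \left(-72\right) = -4 - 8 = -12$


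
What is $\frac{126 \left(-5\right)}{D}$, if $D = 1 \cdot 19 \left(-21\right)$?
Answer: $\frac{30}{19} \approx 1.5789$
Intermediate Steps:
$D = -399$ ($D = 19 \left(-21\right) = -399$)
$\frac{126 \left(-5\right)}{D} = \frac{126 \left(-5\right)}{-399} = \left(-630\right) \left(- \frac{1}{399}\right) = \frac{30}{19}$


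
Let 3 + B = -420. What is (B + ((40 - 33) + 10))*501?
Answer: -203406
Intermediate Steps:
B = -423 (B = -3 - 420 = -423)
(B + ((40 - 33) + 10))*501 = (-423 + ((40 - 33) + 10))*501 = (-423 + (7 + 10))*501 = (-423 + 17)*501 = -406*501 = -203406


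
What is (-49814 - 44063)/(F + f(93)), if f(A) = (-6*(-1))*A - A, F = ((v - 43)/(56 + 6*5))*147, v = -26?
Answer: -8073422/29847 ≈ -270.49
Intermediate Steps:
F = -10143/86 (F = ((-26 - 43)/(56 + 6*5))*147 = -69/(56 + 30)*147 = -69/86*147 = -10143/86 ≈ -117.94)
f(A) = 5*A (f(A) = 6*A - A = 5*A)
(-49814 - 44063)/(F + f(93)) = (-49814 - 44063)/(-10143/86 + 5*93) = -93877/(-10143/86 + 465) = -93877/29847/86 = -93877*86/29847 = -8073422/29847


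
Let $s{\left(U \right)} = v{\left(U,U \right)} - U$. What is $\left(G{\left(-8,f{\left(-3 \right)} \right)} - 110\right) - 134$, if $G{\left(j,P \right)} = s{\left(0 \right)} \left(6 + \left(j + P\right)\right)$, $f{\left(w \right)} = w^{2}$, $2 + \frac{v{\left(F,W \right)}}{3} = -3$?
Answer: $-349$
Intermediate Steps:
$v{\left(F,W \right)} = -15$ ($v{\left(F,W \right)} = -6 + 3 \left(-3\right) = -6 - 9 = -15$)
$s{\left(U \right)} = -15 - U$
$G{\left(j,P \right)} = -90 - 15 P - 15 j$ ($G{\left(j,P \right)} = \left(-15 - 0\right) \left(6 + \left(j + P\right)\right) = \left(-15 + 0\right) \left(6 + \left(P + j\right)\right) = - 15 \left(6 + P + j\right) = -90 - 15 P - 15 j$)
$\left(G{\left(-8,f{\left(-3 \right)} \right)} - 110\right) - 134 = \left(\left(-90 - 15 \left(-3\right)^{2} - -120\right) - 110\right) - 134 = \left(\left(-90 - 135 + 120\right) - 110\right) - 134 = \left(-105 - 110\right) - 134 = -215 - 134 = -349$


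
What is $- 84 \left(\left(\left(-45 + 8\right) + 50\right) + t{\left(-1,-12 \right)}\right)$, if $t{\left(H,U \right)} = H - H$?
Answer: $-1092$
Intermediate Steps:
$t{\left(H,U \right)} = 0$
$- 84 \left(\left(\left(-45 + 8\right) + 50\right) + t{\left(-1,-12 \right)}\right) = - 84 \left(\left(\left(-45 + 8\right) + 50\right) + 0\right) = - 84 \left(\left(-37 + 50\right) + 0\right) = - 84 \left(13 + 0\right) = \left(-84\right) 13 = -1092$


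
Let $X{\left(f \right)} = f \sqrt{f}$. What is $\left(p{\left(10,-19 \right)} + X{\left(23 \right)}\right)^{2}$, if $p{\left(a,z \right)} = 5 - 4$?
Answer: $12168 + 46 \sqrt{23} \approx 12389.0$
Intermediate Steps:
$p{\left(a,z \right)} = 1$ ($p{\left(a,z \right)} = 5 - 4 = 1$)
$X{\left(f \right)} = f^{\frac{3}{2}}$
$\left(p{\left(10,-19 \right)} + X{\left(23 \right)}\right)^{2} = \left(1 + 23^{\frac{3}{2}}\right)^{2} = \left(1 + 23 \sqrt{23}\right)^{2}$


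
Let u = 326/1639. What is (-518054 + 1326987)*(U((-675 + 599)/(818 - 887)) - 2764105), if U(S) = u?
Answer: -3664763990480477/1639 ≈ -2.2360e+12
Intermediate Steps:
u = 326/1639 (u = 326*(1/1639) = 326/1639 ≈ 0.19890)
U(S) = 326/1639
(-518054 + 1326987)*(U((-675 + 599)/(818 - 887)) - 2764105) = (-518054 + 1326987)*(326/1639 - 2764105) = 808933*(-4530367769/1639) = -3664763990480477/1639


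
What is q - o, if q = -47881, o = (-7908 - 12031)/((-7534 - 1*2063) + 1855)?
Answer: -370714641/7742 ≈ -47884.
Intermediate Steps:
o = 19939/7742 (o = -19939/((-7534 - 2063) + 1855) = -19939/(-9597 + 1855) = -19939/(-7742) = -19939*(-1/7742) = 19939/7742 ≈ 2.5754)
q - o = -47881 - 1*19939/7742 = -47881 - 19939/7742 = -370714641/7742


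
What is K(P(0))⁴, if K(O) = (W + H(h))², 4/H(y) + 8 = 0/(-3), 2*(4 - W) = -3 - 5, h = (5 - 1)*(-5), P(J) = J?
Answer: 2562890625/256 ≈ 1.0011e+7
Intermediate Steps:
h = -20 (h = 4*(-5) = -20)
W = 8 (W = 4 - (-3 - 5)/2 = 4 - ½*(-8) = 4 + 4 = 8)
H(y) = -½ (H(y) = 4/(-8 + 0/(-3)) = 4/(-8 + 0*(-⅓)) = 4/(-8 + 0) = 4/(-8) = 4*(-⅛) = -½)
K(O) = 225/4 (K(O) = (8 - ½)² = (15/2)² = 225/4)
K(P(0))⁴ = (225/4)⁴ = 2562890625/256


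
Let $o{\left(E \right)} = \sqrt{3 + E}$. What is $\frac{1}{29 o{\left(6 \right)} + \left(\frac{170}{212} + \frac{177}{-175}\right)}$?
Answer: $\frac{18550}{1609963} \approx 0.011522$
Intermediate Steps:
$\frac{1}{29 o{\left(6 \right)} + \left(\frac{170}{212} + \frac{177}{-175}\right)} = \frac{1}{29 \sqrt{3 + 6} + \left(\frac{170}{212} + \frac{177}{-175}\right)} = \frac{1}{29 \sqrt{9} + \left(170 \cdot \frac{1}{212} + 177 \left(- \frac{1}{175}\right)\right)} = \frac{1}{29 \cdot 3 + \left(\frac{85}{106} - \frac{177}{175}\right)} = \frac{1}{87 - \frac{3887}{18550}} = \frac{1}{\frac{1609963}{18550}} = \frac{18550}{1609963}$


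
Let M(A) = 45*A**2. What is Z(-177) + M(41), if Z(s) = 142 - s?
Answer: 75964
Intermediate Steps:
Z(-177) + M(41) = (142 - 1*(-177)) + 45*41**2 = (142 + 177) + 45*1681 = 319 + 75645 = 75964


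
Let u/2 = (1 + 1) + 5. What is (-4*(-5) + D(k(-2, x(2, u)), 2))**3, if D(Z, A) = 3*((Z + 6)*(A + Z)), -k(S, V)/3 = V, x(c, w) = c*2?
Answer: 8000000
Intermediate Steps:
u = 14 (u = 2*((1 + 1) + 5) = 2*(2 + 5) = 2*7 = 14)
x(c, w) = 2*c
k(S, V) = -3*V
D(Z, A) = 3*(6 + Z)*(A + Z) (D(Z, A) = 3*((6 + Z)*(A + Z)) = 3*(6 + Z)*(A + Z))
(-4*(-5) + D(k(-2, x(2, u)), 2))**3 = (-4*(-5) + (3*(-6*2)**2 + 18*2 + 18*(-6*2) + 3*2*(-6*2)))**3 = (20 + (3*(-3*4)**2 + 36 + 18*(-3*4) + 3*2*(-3*4)))**3 = (20 + (3*(-12)**2 + 36 + 18*(-12) + 3*2*(-12)))**3 = (20 + (3*144 + 36 - 216 - 72))**3 = (20 + (432 + 36 - 216 - 72))**3 = (20 + 180)**3 = 200**3 = 8000000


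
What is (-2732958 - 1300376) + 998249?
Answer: -3035085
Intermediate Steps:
(-2732958 - 1300376) + 998249 = -4033334 + 998249 = -3035085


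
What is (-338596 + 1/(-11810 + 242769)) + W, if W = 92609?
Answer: -56812911532/230959 ≈ -2.4599e+5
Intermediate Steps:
(-338596 + 1/(-11810 + 242769)) + W = (-338596 + 1/(-11810 + 242769)) + 92609 = (-338596 + 1/230959) + 92609 = -78201793563/230959 + 92609 = -56812911532/230959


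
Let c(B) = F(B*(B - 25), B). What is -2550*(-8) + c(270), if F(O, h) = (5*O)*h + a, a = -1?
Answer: 89322899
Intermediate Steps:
F(O, h) = -1 + 5*O*h (F(O, h) = (5*O)*h - 1 = 5*O*h - 1 = -1 + 5*O*h)
c(B) = -1 + 5*B²*(-25 + B) (c(B) = -1 + 5*(B*(B - 25))*B = -1 + 5*(B*(-25 + B))*B = -1 + 5*B²*(-25 + B))
-2550*(-8) + c(270) = -2550*(-8) + (-1 + 5*270²*(-25 + 270)) = 20400 + (-1 + 5*72900*245) = 20400 + (-1 + 89302500) = 20400 + 89302499 = 89322899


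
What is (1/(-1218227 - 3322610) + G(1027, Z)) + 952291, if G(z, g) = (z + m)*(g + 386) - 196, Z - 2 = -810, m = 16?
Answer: 2324676961312/4540837 ≈ 5.1195e+5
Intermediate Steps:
Z = -808 (Z = 2 - 810 = -808)
G(z, g) = -196 + (16 + z)*(386 + g) (G(z, g) = (z + 16)*(g + 386) - 196 = (16 + z)*(386 + g) - 196 = -196 + (16 + z)*(386 + g))
(1/(-1218227 - 3322610) + G(1027, Z)) + 952291 = (1/(-1218227 - 3322610) + (5980 + 16*(-808) + 386*1027 - 808*1027)) + 952291 = (1/(-4540837) + (5980 - 12928 + 396422 - 829816)) + 952291 = (-1/4540837 - 440342) + 952291 = -1999521246255/4540837 + 952291 = 2324676961312/4540837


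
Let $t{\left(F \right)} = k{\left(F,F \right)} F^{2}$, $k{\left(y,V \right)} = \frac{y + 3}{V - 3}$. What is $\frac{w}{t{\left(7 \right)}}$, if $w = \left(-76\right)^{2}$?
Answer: $\frac{11552}{245} \approx 47.151$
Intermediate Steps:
$k{\left(y,V \right)} = \frac{3 + y}{-3 + V}$
$t{\left(F \right)} = \frac{F^{2} \left(3 + F\right)}{-3 + F}$ ($t{\left(F \right)} = \frac{3 + F}{-3 + F} F^{2} = \frac{F^{2} \left(3 + F\right)}{-3 + F}$)
$w = 5776$
$\frac{w}{t{\left(7 \right)}} = \frac{5776}{7^{2} \frac{1}{-3 + 7} \left(3 + 7\right)} = \frac{5776}{49 \cdot \frac{1}{4} \cdot 10} = \frac{5776}{\frac{245}{2}} = 5776 \cdot \frac{2}{245} = \frac{11552}{245}$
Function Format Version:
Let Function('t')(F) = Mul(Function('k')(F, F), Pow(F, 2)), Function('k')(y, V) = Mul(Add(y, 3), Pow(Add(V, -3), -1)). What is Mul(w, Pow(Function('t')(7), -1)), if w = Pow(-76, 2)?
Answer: Rational(11552, 245) ≈ 47.151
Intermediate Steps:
Function('k')(y, V) = Mul(Pow(Add(-3, V), -1), Add(3, y)) (Function('k')(y, V) = Mul(Add(3, y), Pow(Add(-3, V), -1)) = Mul(Pow(Add(-3, V), -1), Add(3, y)))
Function('t')(F) = Mul(Pow(F, 2), Pow(Add(-3, F), -1), Add(3, F)) (Function('t')(F) = Mul(Mul(Pow(Add(-3, F), -1), Add(3, F)), Pow(F, 2)) = Mul(Pow(F, 2), Pow(Add(-3, F), -1), Add(3, F)))
w = 5776
Mul(w, Pow(Function('t')(7), -1)) = Mul(5776, Pow(Mul(Pow(7, 2), Pow(Add(-3, 7), -1), Add(3, 7)), -1)) = Mul(5776, Pow(Mul(49, Pow(4, -1), 10), -1)) = Mul(5776, Pow(Mul(49, Rational(1, 4), 10), -1)) = Mul(5776, Pow(Rational(245, 2), -1)) = Mul(5776, Rational(2, 245)) = Rational(11552, 245)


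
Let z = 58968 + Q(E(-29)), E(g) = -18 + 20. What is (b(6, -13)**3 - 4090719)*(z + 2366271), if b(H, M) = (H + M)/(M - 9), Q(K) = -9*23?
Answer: -13203685576255401/1331 ≈ -9.9201e+12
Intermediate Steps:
E(g) = 2
Q(K) = -207
b(H, M) = (H + M)/(-9 + M)
z = 58761 (z = 58968 - 207 = 58761)
(b(6, -13)**3 - 4090719)*(z + 2366271) = (((6 - 13)/(-9 - 13))**3 - 4090719)*(58761 + 2366271) = ((-7/(-22))**3 - 4090719)*2425032 = ((-1/22*(-7))**3 - 4090719)*2425032 = ((7/22)**3 - 4090719)*2425032 = (343/10648 - 4090719)*2425032 = -43557975569/10648*2425032 = -13203685576255401/1331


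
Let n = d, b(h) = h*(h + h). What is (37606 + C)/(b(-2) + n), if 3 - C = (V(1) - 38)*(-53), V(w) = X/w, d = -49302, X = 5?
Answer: -17930/24647 ≈ -0.72747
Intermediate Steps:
b(h) = 2*h**2 (b(h) = h*(2*h) = 2*h**2)
V(w) = 5/w
n = -49302
C = -1746 (C = 3 - (5/1 - 38)*(-53) = 3 - (5*1 - 38)*(-53) = 3 - (5 - 38)*(-53) = 3 - (-33)*(-53) = 3 - 1*1749 = 3 - 1749 = -1746)
(37606 + C)/(b(-2) + n) = (37606 - 1746)/(2*(-2)**2 - 49302) = 35860/(2*4 - 49302) = 35860/(8 - 49302) = 35860/(-49294) = 35860*(-1/49294) = -17930/24647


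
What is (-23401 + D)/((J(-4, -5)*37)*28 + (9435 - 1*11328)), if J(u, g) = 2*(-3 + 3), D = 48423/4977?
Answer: 38806118/3140487 ≈ 12.357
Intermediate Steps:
D = 16141/1659 (D = 48423*(1/4977) = 16141/1659 ≈ 9.7294)
J(u, g) = 0 (J(u, g) = 2*0 = 0)
(-23401 + D)/((J(-4, -5)*37)*28 + (9435 - 1*11328)) = (-23401 + 16141/1659)/((0*37)*28 + (9435 - 1*11328)) = -38806118/(1659*(0*28 + (9435 - 11328))) = -38806118/(1659*(0 - 1893)) = -38806118/1659/(-1893) = -38806118/1659*(-1/1893) = 38806118/3140487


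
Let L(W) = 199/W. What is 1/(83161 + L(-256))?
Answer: 256/21289017 ≈ 1.2025e-5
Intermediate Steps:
1/(83161 + L(-256)) = 1/(83161 + 199/(-256)) = 1/(83161 + 199*(-1/256)) = 1/(83161 - 199/256) = 1/(21289017/256) = 256/21289017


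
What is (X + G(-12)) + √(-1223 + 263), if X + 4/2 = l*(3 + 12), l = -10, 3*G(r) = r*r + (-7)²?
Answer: -263/3 + 8*I*√15 ≈ -87.667 + 30.984*I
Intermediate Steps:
G(r) = 49/3 + r²/3 (G(r) = (r*r + (-7)²)/3 = (r² + 49)/3 = (49 + r²)/3 = 49/3 + r²/3)
X = -152 (X = -2 - 10*(3 + 12) = -2 - 10*15 = -2 - 150 = -152)
(X + G(-12)) + √(-1223 + 263) = (-152 + (49/3 + (⅓)*(-12)²)) + √(-1223 + 263) = (-152 + (49/3 + (⅓)*144)) + √(-960) = (-152 + (49/3 + 48)) + 8*I*√15 = (-152 + 193/3) + 8*I*√15 = -263/3 + 8*I*√15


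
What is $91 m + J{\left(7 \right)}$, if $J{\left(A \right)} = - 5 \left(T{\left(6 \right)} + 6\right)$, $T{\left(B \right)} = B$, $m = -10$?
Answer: $-970$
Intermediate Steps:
$J{\left(A \right)} = -60$ ($J{\left(A \right)} = - 5 \left(6 + 6\right) = \left(-5\right) 12 = -60$)
$91 m + J{\left(7 \right)} = 91 \left(-10\right) - 60 = -910 - 60 = -970$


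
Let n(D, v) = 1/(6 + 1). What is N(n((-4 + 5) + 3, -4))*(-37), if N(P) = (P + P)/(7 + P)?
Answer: -37/25 ≈ -1.4800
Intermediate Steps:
n(D, v) = ⅐ (n(D, v) = 1/7 = ⅐)
N(P) = 2*P/(7 + P) (N(P) = (2*P)/(7 + P) = 2*P/(7 + P))
N(n((-4 + 5) + 3, -4))*(-37) = (2*(⅐)/(7 + ⅐))*(-37) = (2*(⅐)/(50/7))*(-37) = (2*(⅐)*(7/50))*(-37) = (1/25)*(-37) = -37/25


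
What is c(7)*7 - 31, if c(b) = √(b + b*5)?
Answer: -31 + 7*√42 ≈ 14.365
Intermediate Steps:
c(b) = √6*√b (c(b) = √(b + 5*b) = √(6*b) = √6*√b)
c(7)*7 - 31 = (√6*√7)*7 - 31 = √42*7 - 31 = 7*√42 - 31 = -31 + 7*√42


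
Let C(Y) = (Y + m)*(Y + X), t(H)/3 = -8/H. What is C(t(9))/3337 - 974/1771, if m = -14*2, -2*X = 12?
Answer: -25015910/53188443 ≈ -0.47033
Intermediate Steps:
X = -6 (X = -½*12 = -6)
m = -28
t(H) = -24/H (t(H) = 3*(-8/H) = -24/H)
C(Y) = (-28 + Y)*(-6 + Y) (C(Y) = (Y - 28)*(Y - 6) = (-28 + Y)*(-6 + Y))
C(t(9))/3337 - 974/1771 = (168 + (-24/9)² - (-816)/9)/3337 - 974/1771 = (168 + (-24*⅑)² - (-816)/9)*(1/3337) - 974*1/1771 = (168 + (-8/3)² - 34*(-8/3))*(1/3337) - 974/1771 = (168 + 64/9 + 272/3)*(1/3337) - 974/1771 = (2392/9)*(1/3337) - 974/1771 = 2392/30033 - 974/1771 = -25015910/53188443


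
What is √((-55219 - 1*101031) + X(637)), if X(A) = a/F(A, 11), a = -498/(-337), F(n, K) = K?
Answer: 2*I*√536790515041/3707 ≈ 395.28*I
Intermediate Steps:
a = 498/337 (a = -498*(-1/337) = 498/337 ≈ 1.4777)
X(A) = 498/3707 (X(A) = (498/337)/11 = (498/337)*(1/11) = 498/3707)
√((-55219 - 1*101031) + X(637)) = √((-55219 - 1*101031) + 498/3707) = √((-55219 - 101031) + 498/3707) = √(-156250 + 498/3707) = √(-579218252/3707) = 2*I*√536790515041/3707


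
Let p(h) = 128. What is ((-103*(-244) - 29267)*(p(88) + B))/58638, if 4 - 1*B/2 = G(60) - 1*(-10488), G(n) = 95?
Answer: 14493175/9773 ≈ 1483.0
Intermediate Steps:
B = -21158 (B = 8 - 2*(95 - 1*(-10488)) = 8 - 2*(95 + 10488) = 8 - 2*10583 = 8 - 21166 = -21158)
((-103*(-244) - 29267)*(p(88) + B))/58638 = ((-103*(-244) - 29267)*(128 - 21158))/58638 = ((25132 - 29267)*(-21030))*(1/58638) = -4135*(-21030)*(1/58638) = 86959050*(1/58638) = 14493175/9773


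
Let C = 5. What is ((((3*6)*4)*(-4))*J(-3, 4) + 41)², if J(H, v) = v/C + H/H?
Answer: 5697769/25 ≈ 2.2791e+5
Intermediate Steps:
J(H, v) = 1 + v/5 (J(H, v) = v/5 + H/H = v*(⅕) + 1 = v/5 + 1 = 1 + v/5)
((((3*6)*4)*(-4))*J(-3, 4) + 41)² = ((((3*6)*4)*(-4))*(1 + (⅕)*4) + 41)² = (((18*4)*(-4))*(1 + ⅘) + 41)² = ((72*(-4))*(9/5) + 41)² = (-288*9/5 + 41)² = (-2592/5 + 41)² = (-2387/5)² = 5697769/25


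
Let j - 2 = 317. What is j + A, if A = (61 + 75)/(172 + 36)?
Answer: 8311/26 ≈ 319.65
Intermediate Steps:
j = 319 (j = 2 + 317 = 319)
A = 17/26 (A = 136/208 = 136*(1/208) = 17/26 ≈ 0.65385)
j + A = 319 + 17/26 = 8311/26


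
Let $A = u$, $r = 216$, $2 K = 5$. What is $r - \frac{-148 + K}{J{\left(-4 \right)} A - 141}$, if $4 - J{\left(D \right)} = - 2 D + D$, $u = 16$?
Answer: $\frac{20207}{94} \approx 214.97$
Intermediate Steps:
$K = \frac{5}{2}$ ($K = \frac{1}{2} \cdot 5 = \frac{5}{2} \approx 2.5$)
$A = 16$
$J{\left(D \right)} = 4 + D$ ($J{\left(D \right)} = 4 - \left(- 2 D + D\right) = 4 - - D = 4 + D$)
$r - \frac{-148 + K}{J{\left(-4 \right)} A - 141} = 216 - \frac{-148 + \frac{5}{2}}{\left(4 - 4\right) 16 - 141} = 216 - - \frac{291}{2 \left(0 \cdot 16 - 141\right)} = 216 - - \frac{291}{2 \left(0 - 141\right)} = 216 - - \frac{291}{2 \left(-141\right)} = 216 - \left(- \frac{291}{2}\right) \left(- \frac{1}{141}\right) = 216 - \frac{97}{94} = \frac{20207}{94}$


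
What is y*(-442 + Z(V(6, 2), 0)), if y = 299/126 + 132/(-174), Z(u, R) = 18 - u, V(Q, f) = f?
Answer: -418829/609 ≈ -687.73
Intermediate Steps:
y = 5899/3654 (y = 299*(1/126) + 132*(-1/174) = 299/126 - 22/29 = 5899/3654 ≈ 1.6144)
y*(-442 + Z(V(6, 2), 0)) = 5899*(-442 + (18 - 1*2))/3654 = 5899*(-442 + (18 - 2))/3654 = 5899*(-442 + 16)/3654 = (5899/3654)*(-426) = -418829/609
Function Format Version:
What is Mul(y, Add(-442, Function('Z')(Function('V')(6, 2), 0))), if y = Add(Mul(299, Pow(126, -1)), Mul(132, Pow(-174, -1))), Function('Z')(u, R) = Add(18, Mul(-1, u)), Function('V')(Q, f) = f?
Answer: Rational(-418829, 609) ≈ -687.73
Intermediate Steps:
y = Rational(5899, 3654) (y = Add(Mul(299, Rational(1, 126)), Mul(132, Rational(-1, 174))) = Add(Rational(299, 126), Rational(-22, 29)) = Rational(5899, 3654) ≈ 1.6144)
Mul(y, Add(-442, Function('Z')(Function('V')(6, 2), 0))) = Mul(Rational(5899, 3654), Add(-442, Add(18, Mul(-1, 2)))) = Mul(Rational(5899, 3654), Add(-442, Add(18, -2))) = Mul(Rational(5899, 3654), Add(-442, 16)) = Mul(Rational(5899, 3654), -426) = Rational(-418829, 609)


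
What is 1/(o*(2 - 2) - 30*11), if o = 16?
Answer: -1/330 ≈ -0.0030303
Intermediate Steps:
1/(o*(2 - 2) - 30*11) = 1/(16*(2 - 2) - 30*11) = 1/(16*0 - 330) = 1/(0 - 330) = 1/(-330) = -1/330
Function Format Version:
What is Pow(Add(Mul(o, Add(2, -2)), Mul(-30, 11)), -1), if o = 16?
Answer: Rational(-1, 330) ≈ -0.0030303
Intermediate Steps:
Pow(Add(Mul(o, Add(2, -2)), Mul(-30, 11)), -1) = Pow(Add(Mul(16, Add(2, -2)), Mul(-30, 11)), -1) = Pow(Add(Mul(16, 0), -330), -1) = Pow(Add(0, -330), -1) = Pow(-330, -1) = Rational(-1, 330)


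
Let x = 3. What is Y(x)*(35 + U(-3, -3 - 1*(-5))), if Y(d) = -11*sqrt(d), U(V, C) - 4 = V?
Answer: -396*sqrt(3) ≈ -685.89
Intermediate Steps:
U(V, C) = 4 + V
Y(x)*(35 + U(-3, -3 - 1*(-5))) = (-11*sqrt(3))*(35 + (4 - 3)) = (-11*sqrt(3))*(35 + 1) = -11*sqrt(3)*36 = -396*sqrt(3)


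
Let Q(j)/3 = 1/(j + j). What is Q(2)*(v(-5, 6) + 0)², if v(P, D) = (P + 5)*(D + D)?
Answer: 0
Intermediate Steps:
v(P, D) = 2*D*(5 + P) (v(P, D) = (5 + P)*(2*D) = 2*D*(5 + P))
Q(j) = 3/(2*j) (Q(j) = 3/(j + j) = 3/((2*j)) = 3*(1/(2*j)) = 3/(2*j))
Q(2)*(v(-5, 6) + 0)² = ((3/2)/2)*(2*6*(5 - 5) + 0)² = ((3/2)*(½))*(2*6*0 + 0)² = 3*(0 + 0)²/4 = (¾)*0² = (¾)*0 = 0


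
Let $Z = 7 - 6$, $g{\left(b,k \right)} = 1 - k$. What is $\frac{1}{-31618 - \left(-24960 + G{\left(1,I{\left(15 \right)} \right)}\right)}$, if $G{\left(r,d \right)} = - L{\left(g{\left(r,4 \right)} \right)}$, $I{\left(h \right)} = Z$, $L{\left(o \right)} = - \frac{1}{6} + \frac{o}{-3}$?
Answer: $- \frac{6}{39943} \approx -0.00015021$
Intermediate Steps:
$Z = 1$
$L{\left(o \right)} = - \frac{1}{6} - \frac{o}{3}$ ($L{\left(o \right)} = \left(-1\right) \frac{1}{6} + o \left(- \frac{1}{3}\right) = - \frac{1}{6} - \frac{o}{3}$)
$I{\left(h \right)} = 1$
$G{\left(r,d \right)} = - \frac{5}{6}$ ($G{\left(r,d \right)} = - (- \frac{1}{6} - \frac{1 - 4}{3}) = - (- \frac{1}{6} - -1) = - (- \frac{1}{6} + 1) = \left(-1\right) \frac{5}{6} = - \frac{5}{6}$)
$\frac{1}{-31618 - \left(-24960 + G{\left(1,I{\left(15 \right)} \right)}\right)} = \frac{1}{-31618 + \left(24960 - - \frac{5}{6}\right)} = \frac{1}{-31618 + \left(24960 + \frac{5}{6}\right)} = \frac{1}{-31618 + \frac{149765}{6}} = \frac{1}{- \frac{39943}{6}} = - \frac{6}{39943}$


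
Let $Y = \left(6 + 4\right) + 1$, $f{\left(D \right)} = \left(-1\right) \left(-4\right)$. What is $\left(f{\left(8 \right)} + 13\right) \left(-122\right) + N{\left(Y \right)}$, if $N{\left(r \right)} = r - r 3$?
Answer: $-2096$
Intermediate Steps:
$f{\left(D \right)} = 4$
$Y = 11$ ($Y = 10 + 1 = 11$)
$N{\left(r \right)} = - 2 r$ ($N{\left(r \right)} = r - 3 r = - 2 r$)
$\left(f{\left(8 \right)} + 13\right) \left(-122\right) + N{\left(Y \right)} = \left(4 + 13\right) \left(-122\right) - 22 = 17 \left(-122\right) - 22 = -2074 - 22 = -2096$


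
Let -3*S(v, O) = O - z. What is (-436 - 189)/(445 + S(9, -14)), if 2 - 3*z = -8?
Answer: -5625/4057 ≈ -1.3865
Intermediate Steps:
z = 10/3 (z = ⅔ - ⅓*(-8) = ⅔ + 8/3 = 10/3 ≈ 3.3333)
S(v, O) = 10/9 - O/3 (S(v, O) = -(O - 1*10/3)/3 = -(O - 10/3)/3 = -(-10/3 + O)/3 = 10/9 - O/3)
(-436 - 189)/(445 + S(9, -14)) = (-436 - 189)/(445 + (10/9 - ⅓*(-14))) = -625/(445 + (10/9 + 14/3)) = -625/(445 + 52/9) = -625/4057/9 = -625*9/4057 = -5625/4057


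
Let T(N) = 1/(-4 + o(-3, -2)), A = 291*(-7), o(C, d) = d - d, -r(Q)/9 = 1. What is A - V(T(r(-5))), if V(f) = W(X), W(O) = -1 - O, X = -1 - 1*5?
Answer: -2042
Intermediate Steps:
X = -6 (X = -1 - 5 = -6)
r(Q) = -9 (r(Q) = -9*1 = -9)
o(C, d) = 0
A = -2037
T(N) = -1/4 (T(N) = 1/(-4 + 0) = 1/(-4) = -1/4)
V(f) = 5 (V(f) = -1 - 1*(-6) = -1 + 6 = 5)
A - V(T(r(-5))) = -2037 - 1*5 = -2037 - 5 = -2042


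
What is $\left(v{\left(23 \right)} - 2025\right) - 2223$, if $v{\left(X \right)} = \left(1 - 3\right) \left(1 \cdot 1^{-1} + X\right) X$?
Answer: $-5352$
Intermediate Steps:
$v{\left(X \right)} = - 2 X \left(1 + X\right)$ ($v{\left(X \right)} = - 2 \left(1 \cdot 1 + X\right) X = - 2 \left(1 + X\right) X = - 2 X \left(1 + X\right)$)
$\left(v{\left(23 \right)} - 2025\right) - 2223 = \left(\left(-2\right) 23 \left(1 + 23\right) - 2025\right) - 2223 = \left(\left(-2\right) 23 \cdot 24 - 2025\right) - 2223 = \left(-1104 - 2025\right) - 2223 = -3129 - 2223 = -5352$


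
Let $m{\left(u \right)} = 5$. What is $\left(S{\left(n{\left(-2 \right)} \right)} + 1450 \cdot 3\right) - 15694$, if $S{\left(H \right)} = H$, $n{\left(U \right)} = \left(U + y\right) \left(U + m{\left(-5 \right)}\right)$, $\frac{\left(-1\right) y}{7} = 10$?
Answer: $-11560$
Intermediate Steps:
$y = -70$ ($y = \left(-7\right) 10 = -70$)
$n{\left(U \right)} = \left(-70 + U\right) \left(5 + U\right)$ ($n{\left(U \right)} = \left(U - 70\right) \left(U + 5\right) = \left(-70 + U\right) \left(5 + U\right)$)
$\left(S{\left(n{\left(-2 \right)} \right)} + 1450 \cdot 3\right) - 15694 = \left(\left(-350 + \left(-2\right)^{2} - -130\right) + 1450 \cdot 3\right) - 15694 = \left(\left(-350 + 4 + 130\right) + 4350\right) - 15694 = \left(-216 + 4350\right) - 15694 = 4134 - 15694 = -11560$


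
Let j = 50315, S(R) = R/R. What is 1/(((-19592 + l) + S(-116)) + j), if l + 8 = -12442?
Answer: 1/18274 ≈ 5.4723e-5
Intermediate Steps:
l = -12450 (l = -8 - 12442 = -12450)
S(R) = 1
1/(((-19592 + l) + S(-116)) + j) = 1/(((-19592 - 12450) + 1) + 50315) = 1/((-32042 + 1) + 50315) = 1/(-32041 + 50315) = 1/18274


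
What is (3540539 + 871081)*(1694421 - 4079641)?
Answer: -10522684256400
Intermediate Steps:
(3540539 + 871081)*(1694421 - 4079641) = 4411620*(-2385220) = -10522684256400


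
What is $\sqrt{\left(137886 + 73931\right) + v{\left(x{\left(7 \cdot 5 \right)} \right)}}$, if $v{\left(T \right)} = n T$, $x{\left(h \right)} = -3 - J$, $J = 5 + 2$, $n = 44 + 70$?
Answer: $\sqrt{210677} \approx 459.0$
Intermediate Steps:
$n = 114$
$J = 7$
$x{\left(h \right)} = -10$ ($x{\left(h \right)} = -3 - 7 = -10$)
$v{\left(T \right)} = 114 T$
$\sqrt{\left(137886 + 73931\right) + v{\left(x{\left(7 \cdot 5 \right)} \right)}} = \sqrt{\left(137886 + 73931\right) + 114 \left(-10\right)} = \sqrt{211817 - 1140} = \sqrt{210677}$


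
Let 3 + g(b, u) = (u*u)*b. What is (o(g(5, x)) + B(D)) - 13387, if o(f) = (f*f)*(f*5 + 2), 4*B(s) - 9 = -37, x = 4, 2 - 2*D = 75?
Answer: 2281129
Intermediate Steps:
D = -73/2 (D = 1 - ½*75 = 1 - 75/2 = -73/2 ≈ -36.500)
B(s) = -7 (B(s) = 9/4 + (¼)*(-37) = 9/4 - 37/4 = -7)
g(b, u) = -3 + b*u² (g(b, u) = -3 + (u*u)*b = -3 + u²*b = -3 + b*u²)
o(f) = f²*(2 + 5*f) (o(f) = f²*(5*f + 2) = f²*(2 + 5*f))
(o(g(5, x)) + B(D)) - 13387 = ((-3 + 5*4²)²*(2 + 5*(-3 + 5*4²)) - 7) - 13387 = ((-3 + 5*16)²*(2 + 5*(-3 + 5*16)) - 7) - 13387 = ((-3 + 80)²*(2 + 5*(-3 + 80)) - 7) - 13387 = (77²*(2 + 5*77) - 7) - 13387 = (5929*(2 + 385) - 7) - 13387 = (5929*387 - 7) - 13387 = (2294523 - 7) - 13387 = 2294516 - 13387 = 2281129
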